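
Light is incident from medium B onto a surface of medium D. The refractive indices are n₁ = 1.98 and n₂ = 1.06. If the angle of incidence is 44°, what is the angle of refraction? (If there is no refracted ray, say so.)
sin θ₂ = (n₁/n₂)·sin θ₁ = 1.298 > 1, so there is no refracted ray — the light undergoes total internal reflection.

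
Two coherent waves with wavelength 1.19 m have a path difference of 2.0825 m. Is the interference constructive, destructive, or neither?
neither (partial) — path difference = 1.75λ, neither a whole number of wavelengths nor an odd multiple of λ/2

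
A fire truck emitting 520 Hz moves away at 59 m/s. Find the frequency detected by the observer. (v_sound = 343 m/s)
f_obs = f·v/(v + v_s) = 443.7 Hz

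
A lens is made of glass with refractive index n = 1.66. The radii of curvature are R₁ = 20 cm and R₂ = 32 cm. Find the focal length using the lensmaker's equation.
1/f = (n − 1)(1/R₁ − 1/R₂) → f = 80.81 cm (converging lens)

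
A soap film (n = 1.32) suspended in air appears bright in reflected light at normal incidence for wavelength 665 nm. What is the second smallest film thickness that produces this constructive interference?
2nt = (m − ½)λ with m = 2 → t = (m − ½)λ/(2n) = 377.8 nm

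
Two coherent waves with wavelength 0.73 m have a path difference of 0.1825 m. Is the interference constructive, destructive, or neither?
neither (partial) — path difference = 0.25λ, neither a whole number of wavelengths nor an odd multiple of λ/2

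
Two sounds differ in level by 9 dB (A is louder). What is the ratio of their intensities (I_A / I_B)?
I_A/I_B = 10^(Δβ/10) = 7.943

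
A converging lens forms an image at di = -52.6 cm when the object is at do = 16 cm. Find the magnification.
M = −di/do = 3.288 (upright image)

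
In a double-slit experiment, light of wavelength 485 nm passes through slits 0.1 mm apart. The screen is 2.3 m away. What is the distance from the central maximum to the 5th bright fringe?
y = mλL/d = 55.77 mm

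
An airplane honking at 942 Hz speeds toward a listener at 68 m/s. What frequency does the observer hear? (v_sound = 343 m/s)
f_obs = f·v/(v − v_s) = 1175 Hz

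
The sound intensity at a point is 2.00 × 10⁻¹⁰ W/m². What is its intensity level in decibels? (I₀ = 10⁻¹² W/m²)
β = 10·log₁₀(I/I₀) = 23.01 dB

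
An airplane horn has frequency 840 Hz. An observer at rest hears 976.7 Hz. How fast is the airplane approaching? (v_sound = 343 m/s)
v_s = v·(1 − f/f_obs) = 48.01 m/s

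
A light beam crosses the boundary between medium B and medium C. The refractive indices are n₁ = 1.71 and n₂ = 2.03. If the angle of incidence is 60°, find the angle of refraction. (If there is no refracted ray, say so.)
sin θ₂ = (n₁/n₂)·sin θ₁ = 0.7295 → θ₂ = 46.85°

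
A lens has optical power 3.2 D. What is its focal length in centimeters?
f = 1/P = 31.25 cm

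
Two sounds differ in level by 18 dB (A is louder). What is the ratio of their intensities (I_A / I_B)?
I_A/I_B = 10^(Δβ/10) = 63.1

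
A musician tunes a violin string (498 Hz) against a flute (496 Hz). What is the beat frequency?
2 Hz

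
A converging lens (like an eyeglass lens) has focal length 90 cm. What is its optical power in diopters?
P = 1/f = 1.111 D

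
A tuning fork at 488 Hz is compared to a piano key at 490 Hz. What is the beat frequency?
2 Hz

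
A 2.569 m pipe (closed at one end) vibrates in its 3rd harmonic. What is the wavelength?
λₙ = 4L/n = 3.425 m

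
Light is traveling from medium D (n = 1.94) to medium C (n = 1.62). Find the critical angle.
θc = arcsin(n₂/n₁) = 56.62°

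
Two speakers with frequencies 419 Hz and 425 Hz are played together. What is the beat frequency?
6 Hz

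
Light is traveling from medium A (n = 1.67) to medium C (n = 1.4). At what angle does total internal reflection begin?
θc = arcsin(n₂/n₁) = 56.96°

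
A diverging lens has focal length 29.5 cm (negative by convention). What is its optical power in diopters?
P = 1/f = -3.39 D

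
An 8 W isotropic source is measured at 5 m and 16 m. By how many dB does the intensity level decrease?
Δβ = 20·log₁₀(r₂/r₁) = 10.1 dB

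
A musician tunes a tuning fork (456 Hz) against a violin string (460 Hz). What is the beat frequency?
4 Hz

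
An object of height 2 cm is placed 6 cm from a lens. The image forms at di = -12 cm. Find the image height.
hi = (-di/do) × ho = 4 cm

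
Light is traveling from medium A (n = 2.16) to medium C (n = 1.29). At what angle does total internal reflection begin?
θc = arcsin(n₂/n₁) = 36.67°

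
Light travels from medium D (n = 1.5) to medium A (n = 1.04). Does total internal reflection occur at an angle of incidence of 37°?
θc = arcsin(n₂/n₁) = 43.89°; 37° < θc, so no — the ray refracts.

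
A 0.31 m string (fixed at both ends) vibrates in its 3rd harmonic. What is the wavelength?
λₙ = 2L/n = 0.2067 m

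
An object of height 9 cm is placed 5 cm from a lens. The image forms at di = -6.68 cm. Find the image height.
hi = (-di/do) × ho = 12.02 cm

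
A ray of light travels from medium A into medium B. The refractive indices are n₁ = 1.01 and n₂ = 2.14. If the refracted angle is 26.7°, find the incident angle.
sin θ₁ = (n₂/n₁)·sin θ₂ → θ₁ = 72.18°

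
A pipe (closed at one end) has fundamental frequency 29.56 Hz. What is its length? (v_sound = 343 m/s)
L = v/(4f₁) = 2.901 m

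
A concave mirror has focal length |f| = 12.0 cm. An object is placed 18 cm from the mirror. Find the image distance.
f = +12.0 cm (concave); 1/di = 1/f − 1/do → di = 36 cm (real image, in front of mirror)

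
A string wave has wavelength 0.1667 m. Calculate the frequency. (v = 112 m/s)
f = v/λ = 671.9 Hz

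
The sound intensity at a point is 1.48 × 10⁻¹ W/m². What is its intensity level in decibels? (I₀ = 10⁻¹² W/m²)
β = 10·log₁₀(I/I₀) = 111.7 dB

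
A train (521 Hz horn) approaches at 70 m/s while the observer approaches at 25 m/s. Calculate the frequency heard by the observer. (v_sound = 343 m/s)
f_obs = f·(v + v_o)/(v − v_s) = 702.3 Hz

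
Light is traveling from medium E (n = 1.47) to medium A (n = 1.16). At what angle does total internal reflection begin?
θc = arcsin(n₂/n₁) = 52.1°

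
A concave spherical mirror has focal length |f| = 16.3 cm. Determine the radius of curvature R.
R = 2|f| = 32.6 cm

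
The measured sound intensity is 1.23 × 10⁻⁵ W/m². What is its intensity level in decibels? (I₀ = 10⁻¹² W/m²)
β = 10·log₁₀(I/I₀) = 70.9 dB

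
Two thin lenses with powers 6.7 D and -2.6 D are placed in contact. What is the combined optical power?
P_total = P₁ + P₂ = 4.1 D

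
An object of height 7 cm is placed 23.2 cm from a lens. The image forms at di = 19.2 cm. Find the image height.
hi = (-di/do) × ho = -5.793 cm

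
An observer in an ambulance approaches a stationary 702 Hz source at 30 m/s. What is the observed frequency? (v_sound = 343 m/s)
f_obs = f·(v + v_o)/v = 763.4 Hz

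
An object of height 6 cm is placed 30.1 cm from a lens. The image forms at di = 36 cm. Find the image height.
hi = (-di/do) × ho = -7.176 cm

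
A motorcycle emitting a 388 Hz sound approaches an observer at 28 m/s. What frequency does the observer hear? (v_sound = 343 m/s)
f_obs = f·v/(v − v_s) = 422.5 Hz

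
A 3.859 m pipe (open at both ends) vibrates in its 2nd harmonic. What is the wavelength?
λₙ = 2L/n = 3.859 m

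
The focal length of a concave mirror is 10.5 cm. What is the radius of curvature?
R = 2|f| = 21 cm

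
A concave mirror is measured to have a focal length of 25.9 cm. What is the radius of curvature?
R = 2|f| = 51.8 cm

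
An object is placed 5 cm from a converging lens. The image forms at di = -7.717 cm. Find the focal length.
1/f = 1/do + 1/di → f = 14.2 cm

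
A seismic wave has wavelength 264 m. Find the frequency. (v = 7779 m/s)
f = v/λ = 29.47 Hz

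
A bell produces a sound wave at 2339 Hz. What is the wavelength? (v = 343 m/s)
λ = v/f = 0.1466 m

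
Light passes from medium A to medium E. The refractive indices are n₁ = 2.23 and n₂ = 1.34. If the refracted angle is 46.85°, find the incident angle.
sin θ₁ = (n₂/n₁)·sin θ₂ → θ₁ = 26°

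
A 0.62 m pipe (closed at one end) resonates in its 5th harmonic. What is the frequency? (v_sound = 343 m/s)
fₙ = nv/(4L) = 691.5 Hz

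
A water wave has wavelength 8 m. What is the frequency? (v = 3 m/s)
f = v/λ = 0.375 Hz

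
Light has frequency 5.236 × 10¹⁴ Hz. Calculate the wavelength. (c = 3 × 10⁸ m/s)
λ = c/f = 573 nm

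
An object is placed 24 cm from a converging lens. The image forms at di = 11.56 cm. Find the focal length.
1/f = 1/do + 1/di → f = 7.802 cm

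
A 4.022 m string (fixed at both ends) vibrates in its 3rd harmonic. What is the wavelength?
λₙ = 2L/n = 2.681 m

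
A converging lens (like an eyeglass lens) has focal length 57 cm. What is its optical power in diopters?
P = 1/f = 1.754 D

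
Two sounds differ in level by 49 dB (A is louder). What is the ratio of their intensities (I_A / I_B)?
I_A/I_B = 10^(Δβ/10) = 79430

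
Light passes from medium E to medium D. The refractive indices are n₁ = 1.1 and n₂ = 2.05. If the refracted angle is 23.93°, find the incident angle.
sin θ₁ = (n₂/n₁)·sin θ₂ → θ₁ = 49.11°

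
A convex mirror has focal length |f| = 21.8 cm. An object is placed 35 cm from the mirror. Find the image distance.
f = −21.8 cm (convex); 1/di = 1/f − 1/do → di = -13.43 cm (virtual image, behind mirror)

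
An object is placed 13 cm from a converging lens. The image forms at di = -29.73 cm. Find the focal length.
1/f = 1/do + 1/di → f = 23.1 cm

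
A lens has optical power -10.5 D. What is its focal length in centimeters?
f = 1/P = -9.524 cm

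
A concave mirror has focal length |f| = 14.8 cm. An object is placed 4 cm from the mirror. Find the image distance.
f = +14.8 cm (concave); 1/di = 1/f − 1/do → di = -5.481 cm (virtual image, behind mirror)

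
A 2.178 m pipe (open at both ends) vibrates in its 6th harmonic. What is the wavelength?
λₙ = 2L/n = 0.726 m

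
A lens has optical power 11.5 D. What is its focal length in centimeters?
f = 1/P = 8.696 cm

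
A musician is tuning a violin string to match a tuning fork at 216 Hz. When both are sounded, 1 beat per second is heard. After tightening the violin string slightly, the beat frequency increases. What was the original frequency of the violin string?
217 Hz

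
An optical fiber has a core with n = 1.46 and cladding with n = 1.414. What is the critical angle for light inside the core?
θc = arcsin(n_cladding/n_core) = 75.58°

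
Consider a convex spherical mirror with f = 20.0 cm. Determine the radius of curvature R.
R = 2|f| = 40 cm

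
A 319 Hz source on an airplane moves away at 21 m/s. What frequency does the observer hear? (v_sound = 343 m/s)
f_obs = f·v/(v + v_s) = 300.6 Hz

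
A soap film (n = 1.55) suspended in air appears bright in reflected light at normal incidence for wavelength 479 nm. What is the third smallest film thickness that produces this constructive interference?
2nt = (m − ½)λ with m = 3 → t = (m − ½)λ/(2n) = 386.3 nm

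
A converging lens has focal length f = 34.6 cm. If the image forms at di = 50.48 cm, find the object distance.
1/do = 1/f − 1/di → do = 110 cm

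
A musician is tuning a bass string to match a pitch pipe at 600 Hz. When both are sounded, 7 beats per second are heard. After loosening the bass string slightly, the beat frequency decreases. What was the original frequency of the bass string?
607 Hz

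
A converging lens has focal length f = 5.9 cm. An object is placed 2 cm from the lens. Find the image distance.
1/di = 1/f − 1/do → di = -3.026 cm (virtual image)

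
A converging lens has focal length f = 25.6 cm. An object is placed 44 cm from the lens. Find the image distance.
1/di = 1/f − 1/do → di = 61.22 cm (real image)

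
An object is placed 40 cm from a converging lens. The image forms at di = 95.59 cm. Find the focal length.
1/f = 1/do + 1/di → f = 28.2 cm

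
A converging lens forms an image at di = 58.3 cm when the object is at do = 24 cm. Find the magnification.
M = −di/do = -2.429 (inverted image)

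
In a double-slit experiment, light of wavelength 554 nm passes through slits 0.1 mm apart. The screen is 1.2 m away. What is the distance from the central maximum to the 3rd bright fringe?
y = mλL/d = 19.94 mm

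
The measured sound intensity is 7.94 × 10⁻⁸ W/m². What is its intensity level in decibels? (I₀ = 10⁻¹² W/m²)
β = 10·log₁₀(I/I₀) = 49 dB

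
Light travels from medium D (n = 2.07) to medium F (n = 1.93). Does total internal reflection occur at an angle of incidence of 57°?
θc = arcsin(n₂/n₁) = 68.81°; 57° < θc, so no — the ray refracts.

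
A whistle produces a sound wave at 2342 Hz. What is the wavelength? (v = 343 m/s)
λ = v/f = 0.1465 m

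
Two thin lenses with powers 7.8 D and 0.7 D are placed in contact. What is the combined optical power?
P_total = P₁ + P₂ = 8.5 D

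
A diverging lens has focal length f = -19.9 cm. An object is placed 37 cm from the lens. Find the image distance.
1/di = 1/f − 1/do → di = -12.94 cm (virtual image)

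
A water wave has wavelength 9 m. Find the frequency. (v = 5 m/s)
f = v/λ = 0.5556 Hz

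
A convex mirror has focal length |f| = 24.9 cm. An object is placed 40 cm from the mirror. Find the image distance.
f = −24.9 cm (convex); 1/di = 1/f − 1/do → di = -15.35 cm (virtual image, behind mirror)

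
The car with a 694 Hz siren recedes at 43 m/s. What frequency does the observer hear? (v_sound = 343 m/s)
f_obs = f·v/(v + v_s) = 616.7 Hz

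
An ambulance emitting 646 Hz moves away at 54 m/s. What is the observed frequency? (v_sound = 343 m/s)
f_obs = f·v/(v + v_s) = 558.1 Hz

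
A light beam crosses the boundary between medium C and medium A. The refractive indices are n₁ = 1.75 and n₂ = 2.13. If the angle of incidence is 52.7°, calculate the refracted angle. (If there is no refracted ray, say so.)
sin θ₂ = (n₁/n₂)·sin θ₁ = 0.6536 → θ₂ = 40.81°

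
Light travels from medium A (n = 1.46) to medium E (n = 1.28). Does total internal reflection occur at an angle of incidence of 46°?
θc = arcsin(n₂/n₁) = 61.25°; 46° < θc, so no — the ray refracts.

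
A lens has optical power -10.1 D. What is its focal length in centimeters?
f = 1/P = -9.901 cm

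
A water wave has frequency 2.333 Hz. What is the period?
T = 1/f = 0.4286 s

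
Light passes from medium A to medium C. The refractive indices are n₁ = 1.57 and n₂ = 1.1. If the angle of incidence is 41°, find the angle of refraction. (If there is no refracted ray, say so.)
sin θ₂ = (n₁/n₂)·sin θ₁ = 0.9364 → θ₂ = 69.45°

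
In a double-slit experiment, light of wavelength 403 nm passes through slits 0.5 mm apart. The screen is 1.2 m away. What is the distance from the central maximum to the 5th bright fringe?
y = mλL/d = 4.836 mm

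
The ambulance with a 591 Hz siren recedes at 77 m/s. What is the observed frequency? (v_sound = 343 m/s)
f_obs = f·v/(v + v_s) = 482.6 Hz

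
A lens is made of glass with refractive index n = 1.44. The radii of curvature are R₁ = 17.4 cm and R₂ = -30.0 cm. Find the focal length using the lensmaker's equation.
1/f = (n − 1)(1/R₁ − 1/R₂) → f = 25.03 cm (converging lens)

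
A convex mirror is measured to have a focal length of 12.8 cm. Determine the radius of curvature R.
R = 2|f| = 25.6 cm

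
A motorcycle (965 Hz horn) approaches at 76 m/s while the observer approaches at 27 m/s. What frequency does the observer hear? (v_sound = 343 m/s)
f_obs = f·(v + v_o)/(v − v_s) = 1337 Hz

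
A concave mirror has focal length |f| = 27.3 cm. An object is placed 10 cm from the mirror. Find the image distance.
f = +27.3 cm (concave); 1/di = 1/f − 1/do → di = -15.78 cm (virtual image, behind mirror)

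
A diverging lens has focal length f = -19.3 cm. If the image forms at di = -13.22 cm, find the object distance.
1/do = 1/f − 1/di → do = 41.96 cm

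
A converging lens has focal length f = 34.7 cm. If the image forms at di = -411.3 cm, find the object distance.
1/do = 1/f − 1/di → do = 32 cm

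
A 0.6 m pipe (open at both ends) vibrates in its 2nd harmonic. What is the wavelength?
λₙ = 2L/n = 0.6 m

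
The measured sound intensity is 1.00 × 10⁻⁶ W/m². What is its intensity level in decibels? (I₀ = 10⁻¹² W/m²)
β = 10·log₁₀(I/I₀) = 60 dB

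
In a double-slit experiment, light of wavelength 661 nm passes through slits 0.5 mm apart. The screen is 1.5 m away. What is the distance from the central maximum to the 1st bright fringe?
y = mλL/d = 1.983 mm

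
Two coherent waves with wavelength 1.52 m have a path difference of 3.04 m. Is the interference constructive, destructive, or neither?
constructive — path difference = 2λ, a whole number of wavelengths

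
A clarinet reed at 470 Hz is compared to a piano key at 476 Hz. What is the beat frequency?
6 Hz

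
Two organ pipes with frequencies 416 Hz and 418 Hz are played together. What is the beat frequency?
2 Hz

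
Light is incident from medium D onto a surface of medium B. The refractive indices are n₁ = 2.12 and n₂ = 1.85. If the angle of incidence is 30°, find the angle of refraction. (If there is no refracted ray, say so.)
sin θ₂ = (n₁/n₂)·sin θ₁ = 0.573 → θ₂ = 34.96°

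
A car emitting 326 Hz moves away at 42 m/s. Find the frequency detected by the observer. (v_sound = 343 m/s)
f_obs = f·v/(v + v_s) = 290.4 Hz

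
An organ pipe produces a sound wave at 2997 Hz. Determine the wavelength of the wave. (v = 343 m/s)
λ = v/f = 0.1144 m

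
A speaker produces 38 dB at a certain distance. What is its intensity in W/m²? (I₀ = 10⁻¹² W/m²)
I = I₀·10^(β/10) = 6.31 × 10⁻⁹ W/m²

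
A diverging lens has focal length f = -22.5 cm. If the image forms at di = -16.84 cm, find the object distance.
1/do = 1/f − 1/di → do = 66.94 cm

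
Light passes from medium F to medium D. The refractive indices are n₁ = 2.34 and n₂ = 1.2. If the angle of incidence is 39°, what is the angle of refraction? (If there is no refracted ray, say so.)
sin θ₂ = (n₁/n₂)·sin θ₁ = 1.227 > 1, so there is no refracted ray — the light undergoes total internal reflection.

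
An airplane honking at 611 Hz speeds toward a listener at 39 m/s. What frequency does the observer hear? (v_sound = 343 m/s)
f_obs = f·v/(v − v_s) = 689.4 Hz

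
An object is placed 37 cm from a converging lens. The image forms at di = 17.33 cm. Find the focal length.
1/f = 1/do + 1/di → f = 11.8 cm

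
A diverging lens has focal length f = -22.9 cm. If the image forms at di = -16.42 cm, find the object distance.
1/do = 1/f − 1/di → do = 58.03 cm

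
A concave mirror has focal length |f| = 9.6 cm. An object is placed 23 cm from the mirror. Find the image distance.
f = +9.6 cm (concave); 1/di = 1/f − 1/do → di = 16.48 cm (real image, in front of mirror)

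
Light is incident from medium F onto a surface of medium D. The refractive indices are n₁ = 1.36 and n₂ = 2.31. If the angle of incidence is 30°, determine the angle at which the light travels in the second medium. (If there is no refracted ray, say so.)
sin θ₂ = (n₁/n₂)·sin θ₁ = 0.2944 → θ₂ = 17.12°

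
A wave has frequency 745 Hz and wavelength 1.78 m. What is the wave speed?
v = fλ = 1326 m/s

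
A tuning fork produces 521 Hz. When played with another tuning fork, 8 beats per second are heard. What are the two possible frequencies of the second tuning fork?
f₂ = 521 ± 8 Hz → 529 Hz or 513 Hz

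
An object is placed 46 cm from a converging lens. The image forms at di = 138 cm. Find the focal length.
1/f = 1/do + 1/di → f = 34.5 cm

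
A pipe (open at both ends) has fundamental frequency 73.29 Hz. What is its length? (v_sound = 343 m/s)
L = v/(2f₁) = 2.34 m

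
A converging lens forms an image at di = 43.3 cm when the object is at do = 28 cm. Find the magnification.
M = −di/do = -1.546 (inverted image)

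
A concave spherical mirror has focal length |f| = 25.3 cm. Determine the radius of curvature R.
R = 2|f| = 50.6 cm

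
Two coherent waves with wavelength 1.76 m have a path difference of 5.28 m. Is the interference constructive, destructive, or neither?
constructive — path difference = 3λ, a whole number of wavelengths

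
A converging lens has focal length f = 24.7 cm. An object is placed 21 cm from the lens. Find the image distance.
1/di = 1/f − 1/do → di = -140.2 cm (virtual image)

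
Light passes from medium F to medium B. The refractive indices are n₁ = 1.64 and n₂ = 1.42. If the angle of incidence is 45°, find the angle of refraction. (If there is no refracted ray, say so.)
sin θ₂ = (n₁/n₂)·sin θ₁ = 0.8167 → θ₂ = 54.75°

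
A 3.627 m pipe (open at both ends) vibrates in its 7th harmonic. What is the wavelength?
λₙ = 2L/n = 1.036 m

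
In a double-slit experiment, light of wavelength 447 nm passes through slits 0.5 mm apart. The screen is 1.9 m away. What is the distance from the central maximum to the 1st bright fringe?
y = mλL/d = 1.699 mm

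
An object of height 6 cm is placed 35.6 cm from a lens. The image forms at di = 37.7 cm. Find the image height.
hi = (-di/do) × ho = -6.354 cm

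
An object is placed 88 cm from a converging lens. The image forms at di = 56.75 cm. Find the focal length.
1/f = 1/do + 1/di → f = 34.5 cm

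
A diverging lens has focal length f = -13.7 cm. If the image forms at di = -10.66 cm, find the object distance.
1/do = 1/f − 1/di → do = 48.04 cm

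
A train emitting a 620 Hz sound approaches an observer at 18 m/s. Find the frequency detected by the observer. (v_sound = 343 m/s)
f_obs = f·v/(v − v_s) = 654.3 Hz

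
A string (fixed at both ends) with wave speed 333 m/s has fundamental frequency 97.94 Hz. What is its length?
L = v/(2f₁) = 1.7 m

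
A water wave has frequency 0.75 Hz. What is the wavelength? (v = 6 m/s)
λ = v/f = 8 m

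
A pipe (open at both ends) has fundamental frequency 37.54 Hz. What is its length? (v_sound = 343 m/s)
L = v/(2f₁) = 4.568 m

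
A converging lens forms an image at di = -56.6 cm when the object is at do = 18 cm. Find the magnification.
M = −di/do = 3.144 (upright image)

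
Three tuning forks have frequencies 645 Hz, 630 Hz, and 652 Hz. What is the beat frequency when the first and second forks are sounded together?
15 Hz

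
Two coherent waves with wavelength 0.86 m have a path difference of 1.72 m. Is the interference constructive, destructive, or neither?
constructive — path difference = 2λ, a whole number of wavelengths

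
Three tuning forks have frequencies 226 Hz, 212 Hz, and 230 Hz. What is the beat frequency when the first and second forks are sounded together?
14 Hz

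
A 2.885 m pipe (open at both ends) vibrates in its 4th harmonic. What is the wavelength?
λₙ = 2L/n = 1.442 m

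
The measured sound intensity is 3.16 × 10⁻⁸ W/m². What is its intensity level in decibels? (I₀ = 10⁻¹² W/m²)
β = 10·log₁₀(I/I₀) = 45 dB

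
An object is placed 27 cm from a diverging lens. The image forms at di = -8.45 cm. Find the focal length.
1/f = 1/do + 1/di → f = -12.3 cm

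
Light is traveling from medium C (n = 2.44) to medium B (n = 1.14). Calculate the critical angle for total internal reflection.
θc = arcsin(n₂/n₁) = 27.85°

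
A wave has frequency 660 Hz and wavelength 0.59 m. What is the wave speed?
v = fλ = 389.4 m/s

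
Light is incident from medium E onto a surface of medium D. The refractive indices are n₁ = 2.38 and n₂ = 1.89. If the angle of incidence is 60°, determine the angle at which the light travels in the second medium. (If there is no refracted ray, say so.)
sin θ₂ = (n₁/n₂)·sin θ₁ = 1.091 > 1, so there is no refracted ray — the light undergoes total internal reflection.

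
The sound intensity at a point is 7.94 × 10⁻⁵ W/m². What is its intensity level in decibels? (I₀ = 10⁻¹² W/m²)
β = 10·log₁₀(I/I₀) = 79 dB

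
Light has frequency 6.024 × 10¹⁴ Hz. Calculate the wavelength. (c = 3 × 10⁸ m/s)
λ = c/f = 498 nm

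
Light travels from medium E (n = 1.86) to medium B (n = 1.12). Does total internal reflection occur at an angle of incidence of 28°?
θc = arcsin(n₂/n₁) = 37.02°; 28° < θc, so no — the ray refracts.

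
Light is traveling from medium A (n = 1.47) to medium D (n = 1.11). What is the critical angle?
θc = arcsin(n₂/n₁) = 49.03°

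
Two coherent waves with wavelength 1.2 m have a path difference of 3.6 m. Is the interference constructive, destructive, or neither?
constructive — path difference = 3λ, a whole number of wavelengths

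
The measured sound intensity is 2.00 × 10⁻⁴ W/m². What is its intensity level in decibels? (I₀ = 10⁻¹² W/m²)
β = 10·log₁₀(I/I₀) = 83.01 dB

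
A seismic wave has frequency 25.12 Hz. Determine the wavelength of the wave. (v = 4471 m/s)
λ = v/f = 178 m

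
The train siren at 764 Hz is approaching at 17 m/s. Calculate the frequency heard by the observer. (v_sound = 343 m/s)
f_obs = f·v/(v − v_s) = 803.8 Hz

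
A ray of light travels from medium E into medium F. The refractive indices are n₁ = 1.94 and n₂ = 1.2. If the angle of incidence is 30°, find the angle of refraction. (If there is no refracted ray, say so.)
sin θ₂ = (n₁/n₂)·sin θ₁ = 0.8083 → θ₂ = 53.93°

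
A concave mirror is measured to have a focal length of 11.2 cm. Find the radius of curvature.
R = 2|f| = 22.4 cm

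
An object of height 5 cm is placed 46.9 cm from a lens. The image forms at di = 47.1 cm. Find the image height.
hi = (-di/do) × ho = -5.021 cm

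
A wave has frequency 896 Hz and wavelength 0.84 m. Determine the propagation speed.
v = fλ = 752.6 m/s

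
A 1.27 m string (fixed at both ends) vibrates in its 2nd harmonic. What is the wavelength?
λₙ = 2L/n = 1.27 m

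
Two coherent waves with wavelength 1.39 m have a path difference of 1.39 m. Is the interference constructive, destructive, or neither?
constructive — path difference = 1λ, a whole number of wavelengths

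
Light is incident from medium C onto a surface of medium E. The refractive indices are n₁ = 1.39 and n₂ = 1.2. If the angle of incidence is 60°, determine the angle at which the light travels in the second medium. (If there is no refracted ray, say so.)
sin θ₂ = (n₁/n₂)·sin θ₁ = 1.003 > 1, so there is no refracted ray — the light undergoes total internal reflection.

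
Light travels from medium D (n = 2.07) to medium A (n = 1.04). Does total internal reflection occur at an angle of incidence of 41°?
θc = arcsin(n₂/n₁) = 30.16°; 41° > θc, so yes — total internal reflection.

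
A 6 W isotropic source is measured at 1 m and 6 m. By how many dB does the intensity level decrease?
Δβ = 20·log₁₀(r₂/r₁) = 15.56 dB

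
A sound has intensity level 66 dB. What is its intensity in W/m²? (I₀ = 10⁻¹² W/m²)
I = I₀·10^(β/10) = 3.98 × 10⁻⁶ W/m²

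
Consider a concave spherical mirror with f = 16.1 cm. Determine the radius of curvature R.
R = 2|f| = 32.2 cm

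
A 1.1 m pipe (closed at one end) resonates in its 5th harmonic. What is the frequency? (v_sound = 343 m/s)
fₙ = nv/(4L) = 389.8 Hz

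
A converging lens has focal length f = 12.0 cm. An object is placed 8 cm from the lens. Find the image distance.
1/di = 1/f − 1/do → di = -24 cm (virtual image)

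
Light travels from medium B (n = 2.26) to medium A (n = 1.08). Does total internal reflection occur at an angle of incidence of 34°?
θc = arcsin(n₂/n₁) = 28.55°; 34° > θc, so yes — total internal reflection.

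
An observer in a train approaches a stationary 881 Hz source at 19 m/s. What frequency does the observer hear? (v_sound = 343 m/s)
f_obs = f·(v + v_o)/v = 929.8 Hz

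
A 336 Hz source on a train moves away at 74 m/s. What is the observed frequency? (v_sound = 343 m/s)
f_obs = f·v/(v + v_s) = 276.4 Hz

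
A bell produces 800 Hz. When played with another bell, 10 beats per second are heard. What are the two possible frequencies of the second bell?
f₂ = 800 ± 10 Hz → 810 Hz or 790 Hz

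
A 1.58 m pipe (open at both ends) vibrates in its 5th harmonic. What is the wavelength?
λₙ = 2L/n = 0.632 m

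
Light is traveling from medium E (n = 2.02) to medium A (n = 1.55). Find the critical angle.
θc = arcsin(n₂/n₁) = 50.11°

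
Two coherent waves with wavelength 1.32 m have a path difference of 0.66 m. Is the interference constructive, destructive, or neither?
destructive — path difference = 0.5λ, an odd multiple of λ/2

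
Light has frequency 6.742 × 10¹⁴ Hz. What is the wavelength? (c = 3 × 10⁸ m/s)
λ = c/f = 445 nm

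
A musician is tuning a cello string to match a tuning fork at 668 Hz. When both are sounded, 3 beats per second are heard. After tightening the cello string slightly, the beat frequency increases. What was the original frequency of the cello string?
671 Hz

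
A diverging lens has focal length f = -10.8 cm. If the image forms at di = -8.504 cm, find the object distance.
1/do = 1/f − 1/di → do = 40 cm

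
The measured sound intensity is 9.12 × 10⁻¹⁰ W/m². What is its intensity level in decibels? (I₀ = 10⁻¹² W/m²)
β = 10·log₁₀(I/I₀) = 29.6 dB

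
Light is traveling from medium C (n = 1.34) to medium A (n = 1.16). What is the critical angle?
θc = arcsin(n₂/n₁) = 59.96°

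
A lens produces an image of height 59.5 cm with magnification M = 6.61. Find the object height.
ho = |hi|/|M| = 9.002 cm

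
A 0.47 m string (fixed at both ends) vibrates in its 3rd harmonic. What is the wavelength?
λₙ = 2L/n = 0.3133 m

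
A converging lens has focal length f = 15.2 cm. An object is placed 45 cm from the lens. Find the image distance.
1/di = 1/f − 1/do → di = 22.95 cm (real image)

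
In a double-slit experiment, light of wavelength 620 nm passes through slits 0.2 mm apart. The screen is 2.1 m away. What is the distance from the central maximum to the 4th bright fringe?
y = mλL/d = 26.04 mm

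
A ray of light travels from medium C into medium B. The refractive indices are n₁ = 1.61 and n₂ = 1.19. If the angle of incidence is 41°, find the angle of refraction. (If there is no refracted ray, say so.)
sin θ₂ = (n₁/n₂)·sin θ₁ = 0.8876 → θ₂ = 62.57°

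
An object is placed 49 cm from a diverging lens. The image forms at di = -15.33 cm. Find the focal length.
1/f = 1/do + 1/di → f = -22.31 cm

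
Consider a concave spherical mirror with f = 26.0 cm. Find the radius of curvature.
R = 2|f| = 52 cm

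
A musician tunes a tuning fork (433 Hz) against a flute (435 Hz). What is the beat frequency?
2 Hz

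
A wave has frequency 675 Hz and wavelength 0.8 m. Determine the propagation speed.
v = fλ = 540 m/s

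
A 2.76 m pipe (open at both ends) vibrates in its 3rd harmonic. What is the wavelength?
λₙ = 2L/n = 1.84 m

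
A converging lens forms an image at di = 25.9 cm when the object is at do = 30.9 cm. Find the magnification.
M = −di/do = -0.8382 (inverted image)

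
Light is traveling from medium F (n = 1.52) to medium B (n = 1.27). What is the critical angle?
θc = arcsin(n₂/n₁) = 56.67°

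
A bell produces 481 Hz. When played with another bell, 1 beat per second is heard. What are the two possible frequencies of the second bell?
f₂ = 481 ± 1 Hz → 482 Hz or 480 Hz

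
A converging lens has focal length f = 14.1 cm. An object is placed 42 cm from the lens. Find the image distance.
1/di = 1/f − 1/do → di = 21.23 cm (real image)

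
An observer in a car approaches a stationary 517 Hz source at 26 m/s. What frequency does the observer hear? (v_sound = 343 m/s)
f_obs = f·(v + v_o)/v = 556.2 Hz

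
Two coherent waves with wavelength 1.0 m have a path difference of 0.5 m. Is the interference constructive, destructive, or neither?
destructive — path difference = 0.5λ, an odd multiple of λ/2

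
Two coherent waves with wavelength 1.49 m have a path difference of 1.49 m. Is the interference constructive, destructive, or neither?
constructive — path difference = 1λ, a whole number of wavelengths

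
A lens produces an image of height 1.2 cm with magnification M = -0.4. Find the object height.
ho = |hi|/|M| = 3 cm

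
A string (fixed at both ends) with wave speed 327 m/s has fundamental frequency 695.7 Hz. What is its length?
L = v/(2f₁) = 0.235 m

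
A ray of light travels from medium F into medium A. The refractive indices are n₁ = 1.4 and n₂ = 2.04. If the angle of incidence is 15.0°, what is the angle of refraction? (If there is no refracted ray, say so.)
sin θ₂ = (n₁/n₂)·sin θ₁ = 0.1776 → θ₂ = 10.23°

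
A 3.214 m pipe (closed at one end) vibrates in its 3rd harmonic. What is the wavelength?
λₙ = 4L/n = 4.285 m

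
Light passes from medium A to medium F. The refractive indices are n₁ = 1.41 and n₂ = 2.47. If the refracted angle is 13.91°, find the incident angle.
sin θ₁ = (n₂/n₁)·sin θ₂ → θ₁ = 24.91°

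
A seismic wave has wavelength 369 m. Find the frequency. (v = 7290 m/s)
f = v/λ = 19.76 Hz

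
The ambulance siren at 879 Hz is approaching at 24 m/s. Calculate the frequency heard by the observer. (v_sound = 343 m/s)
f_obs = f·v/(v − v_s) = 945.1 Hz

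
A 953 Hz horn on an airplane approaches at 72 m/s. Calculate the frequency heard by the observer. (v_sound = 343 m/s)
f_obs = f·v/(v − v_s) = 1206 Hz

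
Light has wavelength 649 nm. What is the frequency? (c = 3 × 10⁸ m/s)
f = c/λ = 4.622 × 10¹⁴ Hz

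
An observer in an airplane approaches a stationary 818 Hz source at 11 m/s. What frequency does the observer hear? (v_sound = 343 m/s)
f_obs = f·(v + v_o)/v = 844.2 Hz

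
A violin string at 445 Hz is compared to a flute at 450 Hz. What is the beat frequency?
5 Hz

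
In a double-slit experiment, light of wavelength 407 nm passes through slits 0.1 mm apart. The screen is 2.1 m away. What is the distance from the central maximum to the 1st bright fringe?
y = mλL/d = 8.547 mm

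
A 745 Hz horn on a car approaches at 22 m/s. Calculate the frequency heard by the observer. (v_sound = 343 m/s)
f_obs = f·v/(v − v_s) = 796.1 Hz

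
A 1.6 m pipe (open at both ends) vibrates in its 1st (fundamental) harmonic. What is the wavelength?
λₙ = 2L/n = 3.2 m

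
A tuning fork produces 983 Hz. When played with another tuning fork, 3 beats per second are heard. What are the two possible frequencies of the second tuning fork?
f₂ = 983 ± 3 Hz → 986 Hz or 980 Hz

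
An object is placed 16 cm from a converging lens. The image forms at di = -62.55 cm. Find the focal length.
1/f = 1/do + 1/di → f = 21.5 cm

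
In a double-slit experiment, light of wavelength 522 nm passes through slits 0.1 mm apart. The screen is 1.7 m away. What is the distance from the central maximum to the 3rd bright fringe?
y = mλL/d = 26.62 mm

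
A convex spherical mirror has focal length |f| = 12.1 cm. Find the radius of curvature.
R = 2|f| = 24.2 cm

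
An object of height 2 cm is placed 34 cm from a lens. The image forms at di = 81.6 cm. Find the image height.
hi = (-di/do) × ho = -4.8 cm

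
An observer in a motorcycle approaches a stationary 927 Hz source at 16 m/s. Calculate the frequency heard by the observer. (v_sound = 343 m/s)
f_obs = f·(v + v_o)/v = 970.2 Hz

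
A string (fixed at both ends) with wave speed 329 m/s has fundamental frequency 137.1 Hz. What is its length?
L = v/(2f₁) = 1.2 m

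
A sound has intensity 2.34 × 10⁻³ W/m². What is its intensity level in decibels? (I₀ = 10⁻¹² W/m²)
β = 10·log₁₀(I/I₀) = 93.69 dB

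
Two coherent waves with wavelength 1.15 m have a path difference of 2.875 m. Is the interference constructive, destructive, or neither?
destructive — path difference = 2.5λ, an odd multiple of λ/2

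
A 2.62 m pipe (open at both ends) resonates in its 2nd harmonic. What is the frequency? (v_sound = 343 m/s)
fₙ = nv/(2L) = 130.9 Hz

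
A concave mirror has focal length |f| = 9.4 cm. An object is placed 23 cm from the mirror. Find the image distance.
f = +9.4 cm (concave); 1/di = 1/f − 1/do → di = 15.9 cm (real image, in front of mirror)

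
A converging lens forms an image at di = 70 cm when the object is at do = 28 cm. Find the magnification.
M = −di/do = -2.5 (inverted image)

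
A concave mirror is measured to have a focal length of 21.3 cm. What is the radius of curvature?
R = 2|f| = 42.6 cm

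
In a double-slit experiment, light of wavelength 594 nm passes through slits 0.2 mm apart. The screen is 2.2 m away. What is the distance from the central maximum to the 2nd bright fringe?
y = mλL/d = 13.07 mm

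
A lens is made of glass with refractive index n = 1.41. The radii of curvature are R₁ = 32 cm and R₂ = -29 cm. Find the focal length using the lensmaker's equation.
1/f = (n − 1)(1/R₁ − 1/R₂) → f = 37.11 cm (converging lens)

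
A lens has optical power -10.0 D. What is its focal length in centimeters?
f = 1/P = -10 cm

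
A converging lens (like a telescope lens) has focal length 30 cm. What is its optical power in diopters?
P = 1/f = 3.333 D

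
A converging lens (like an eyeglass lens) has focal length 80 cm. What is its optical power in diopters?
P = 1/f = 1.25 D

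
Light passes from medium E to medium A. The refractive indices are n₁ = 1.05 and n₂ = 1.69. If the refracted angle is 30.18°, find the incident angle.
sin θ₁ = (n₂/n₁)·sin θ₂ → θ₁ = 54.01°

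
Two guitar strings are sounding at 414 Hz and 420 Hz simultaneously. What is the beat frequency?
6 Hz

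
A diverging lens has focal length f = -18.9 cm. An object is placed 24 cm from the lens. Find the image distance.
1/di = 1/f − 1/do → di = -10.57 cm (virtual image)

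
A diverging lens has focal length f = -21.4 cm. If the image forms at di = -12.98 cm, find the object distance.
1/do = 1/f − 1/di → do = 32.99 cm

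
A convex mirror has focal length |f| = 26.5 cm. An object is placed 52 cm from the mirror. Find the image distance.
f = −26.5 cm (convex); 1/di = 1/f − 1/do → di = -17.55 cm (virtual image, behind mirror)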